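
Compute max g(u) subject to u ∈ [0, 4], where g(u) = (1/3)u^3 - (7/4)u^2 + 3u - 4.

The derivative is u^2 - (7/2)u + 3, which vanishes at u = 3/2 and u = 2.
Candidates: g(0) = -4, g(3/2) = -37/16, g(2) = -7/3, g(4) = 4/3.
Hence the absolute maximum is 4/3 at u = 4.

4/3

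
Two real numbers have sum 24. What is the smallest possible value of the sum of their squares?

With a + b = 24, a^2 + b^2 = a^2 + (24 − a)^2.
The derivative 2a − 2(24 − a) = 4a − 48 vanishes at a = 12; second derivative 4 > 0, a minimum.
The minimum is 2·(12)^2 = 288.

288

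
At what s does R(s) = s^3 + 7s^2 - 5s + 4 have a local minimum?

R'(s) = 3s^2 + 14s - 5 = 0 at s = -5, 1/3.
Since R''(s) = 6s + 14, we get R''(-5) = -16 < 0 ⇒ local maximum; R''(1/3) = 16 > 0 ⇒ local minimum.
The local minimum is R(1/3) = 85/27.

1/3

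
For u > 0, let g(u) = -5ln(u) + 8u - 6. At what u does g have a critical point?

5/8

g'(u) = -5/u + 8 = 0 gives u = 5/8.
g''(u) = 5/u², which is positive for u > 0, so this is a local minimum.
g(5/8) = -5·ln(5/8) + 5 - 6 ≈ 1.3500.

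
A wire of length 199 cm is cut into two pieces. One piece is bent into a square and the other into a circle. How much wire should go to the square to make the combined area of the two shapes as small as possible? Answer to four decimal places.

111.4597

Let x be the length used for the square. Square side x/4; circle radius (199−x)/(2π).
A(x) = (x/4)² + π·((199−x)/(2π))² = x²/16 + (199−x)²/(4π) for 0 ≤ x ≤ 199. A'(x) = x/8 − (199−x)/(2π) = 0 gives x = 4·199/(π+4) ≈ 111.4597.
A'' = 1/8 + 1/(2π) > 0, so this gives the minimum combined area; x ≈ 111.4597 cm to the square.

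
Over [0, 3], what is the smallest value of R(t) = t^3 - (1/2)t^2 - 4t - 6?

The derivative is 3t^2 - t - 4, whose only zero in [0, 3] is t = 4/3.
Candidates: R(0) = -6; R(4/3) = -266/27; R(3) = 9/2.
The minimum over the interval is -266/27, attained at t = 4/3.

-266/27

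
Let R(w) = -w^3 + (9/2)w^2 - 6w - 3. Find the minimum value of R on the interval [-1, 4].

-19

Differentiating, R'(w) = -3w^2 + 9w - 6; which vanishes at w = 1 and w = 2.
Candidates: R(-1) = 17/2; R(1) = -11/2; R(2) = -5; R(4) = -19.
So the minimum is R(4) = -19.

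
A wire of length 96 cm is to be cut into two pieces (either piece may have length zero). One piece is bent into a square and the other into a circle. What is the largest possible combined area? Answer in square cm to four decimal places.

Let x be the length used for the square. Square side x/4; circle radius (96−x)/(2π).
A(x) = (x/4)² + π·((96−x)/(2π))² = x²/16 + (96−x)²/(4π) for 0 ≤ x ≤ 96. A'(x) = x/8 − (96−x)/(2π) = 0 gives x = 4·96/(π+4) ≈ 53.7695.
A'' > 0, so the interior critical point is a minimum; the maximum is at an endpoint. A(0) = 733.3860 and A(96) = 576.0000, so the largest area is 733.3860.

733.3860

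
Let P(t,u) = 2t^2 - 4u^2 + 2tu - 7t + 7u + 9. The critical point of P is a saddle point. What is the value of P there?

∂P/∂t = 4t + 2u - 7 = 0 and ∂P/∂u = 2t - 8u + 7 = 0, so (t, u) = (7/6, 7/6).
The Hessian has P_{tt} = 4, P_{uu} = -8, P_{tu} = 2, giving D = -36 < 0, so the point is a saddle point.
P(7/6, 7/6) = 9.

9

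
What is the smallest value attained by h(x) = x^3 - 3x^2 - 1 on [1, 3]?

-5

h'(x) = 3x^2 - 6x, whose only zero in [1, 3] is x = 2.
Compare values at every candidate in [1, 3]: h(1) = -3,  h(2) = -5,  h(3) = -1.
Hence the absolute minimum is -5 at x = 2.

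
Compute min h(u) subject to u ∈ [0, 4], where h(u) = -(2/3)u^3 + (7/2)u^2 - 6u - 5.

h'(u) = -2u^2 + 7u - 6, which vanishes at u = 3/2 and u = 2.
Compare values at every candidate in [0, 4]: h(0) = -5; h(3/2) = -67/8; h(2) = -25/3; h(4) = -47/3.
Hence the absolute minimum is -47/3 at u = 4.

-47/3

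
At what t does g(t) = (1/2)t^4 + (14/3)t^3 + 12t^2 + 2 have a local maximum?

-3

g'(t) = 2t^3 + 14t^2 + 24t = 0 at t = -4, -3, 0.
g''(t) = 6t^2 + 28t + 24. g''(-4) = 8 > 0 ⇒ local minimum; g''(-3) = -6 < 0 ⇒ local maximum; g''(0) = 24 > 0 ⇒ local minimum.
Thus g has its local maximum at t = -3, with value 49/2.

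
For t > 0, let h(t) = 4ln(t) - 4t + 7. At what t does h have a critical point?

1

h'(t) = 4/t − 4 = 0 gives t = 1.
h''(t) = -4/t², which is negative for t > 0, so this is a local maximum.
h(1) = 4·ln(1) - 4 + 7 ≈ 3.0000.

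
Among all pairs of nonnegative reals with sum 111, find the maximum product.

With x + y = 111, the product is P(x) = x(111 − x).
P'(x) = 111 − 2x = 0 gives x = 111/2; P'' = −2 < 0, so this is the maximum.
P = 111/2·111/2 = 12321/4.

12321/4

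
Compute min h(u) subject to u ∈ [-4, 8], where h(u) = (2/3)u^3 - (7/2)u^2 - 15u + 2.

The derivative is 2u^2 - 7u - 15, which vanishes at u = -3/2 and u = 5.
Compare values at every candidate in [-4, 8]: h(-4) = -110/3; h(-3/2) = 115/8; h(5) = -463/6; h(8) = -2/3.
The minimum over the interval is -463/6, attained at u = 5.

-463/6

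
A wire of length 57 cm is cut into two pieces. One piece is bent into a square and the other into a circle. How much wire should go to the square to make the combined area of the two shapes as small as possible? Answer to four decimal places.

Let x be the length used for the square. Square side x/4; circle radius (57−x)/(2π).
A(x) = (x/4)² + π·((57−x)/(2π))² = x²/16 + (57−x)²/(4π) for 0 ≤ x ≤ 57. A'(x) = x/8 − (57−x)/(2π) = 0 gives x = 4·57/(π+4) ≈ 31.9257.
A'' = 1/8 + 1/(2π) > 0, so this gives the minimum combined area; x ≈ 31.9257 cm to the square.

31.9257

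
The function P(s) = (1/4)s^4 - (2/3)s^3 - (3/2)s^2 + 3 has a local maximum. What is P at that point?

P'(s) = s^3 - 2s^2 - 3s. Setting P'(s) = 0 gives s ∈ {-1, 0, 3}.
Second-derivative test with P''(s) = 3s^2 - 4s - 3: P''(-1) = 4 > 0 ⇒ local minimum; P''(0) = -3 < 0 ⇒ local maximum; P''(3) = 12 > 0 ⇒ local minimum.
So the local maximum value is P(0) = 3.

3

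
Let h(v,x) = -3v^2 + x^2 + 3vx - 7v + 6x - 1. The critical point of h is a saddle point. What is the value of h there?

∂h/∂v = -6v + 3x - 7 = 0 and ∂h/∂x = 3v + 2x + 6 = 0, so (v, x) = (-32/21, -5/7).
The Hessian has h_{vv} = -6, h_{xx} = 2, h_{vx} = 3, giving D = -21 < 0, so the point is a saddle point.
h(-32/21, -5/7) = 46/21.

46/21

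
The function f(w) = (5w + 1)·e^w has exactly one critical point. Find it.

-6/5

Differentiating with the product rule gives f'(w) = (5w + 6)·e^w. Since e^w > 0, the only critical point is w = -6/5.
f''(-6/5) has the same sign as 5 > 0, so this is a local minimum.
f(-6/5) = (-5)·e^(-6/5) ≈ -1.5060.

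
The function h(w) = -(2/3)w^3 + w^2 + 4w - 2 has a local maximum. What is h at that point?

h'(w) = -2w^2 + 2w + 4. Setting h'(w) = 0 gives w ∈ {-1, 2}.
h''(w) = -4w + 2. h''(-1) = 6 > 0 ⇒ local minimum; h''(2) = -6 < 0 ⇒ local maximum.
So the local maximum value is h(2) = 14/3.

14/3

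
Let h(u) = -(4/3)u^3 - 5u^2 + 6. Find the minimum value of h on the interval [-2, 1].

h'(u) = -4u^2 - 10u, whose only zero in [-2, 1] is u = 0.
Compare values at every candidate in [-2, 1]: h(-2) = -10/3,  h(0) = 6,  h(1) = -1/3.
The minimum over the interval is -10/3, attained at u = -2.

-10/3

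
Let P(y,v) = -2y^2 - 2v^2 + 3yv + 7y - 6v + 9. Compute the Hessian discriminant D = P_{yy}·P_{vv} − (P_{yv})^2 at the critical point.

∂P/∂y = -4y + 3v + 7 = 0 and ∂P/∂v = 3y - 4v - 6 = 0, so (y, v) = (10/7, -3/7).
The Hessian has P_{yy} = -4, P_{vv} = -4, P_{yv} = 3, giving D = 7 > 0 with P_{yy} < 0, so the point is a local maximum.
D = (-4)·(-4) − (3)^2 = 7.

7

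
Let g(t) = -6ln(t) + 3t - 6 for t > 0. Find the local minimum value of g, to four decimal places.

g'(t) = -6/t + 3 = 0 gives t = 2.
g''(t) = 6/t², which is positive for t > 0, so this is a local minimum.
g(2) = -6·ln(2) + 6 - 6 ≈ -4.1589.

-4.1589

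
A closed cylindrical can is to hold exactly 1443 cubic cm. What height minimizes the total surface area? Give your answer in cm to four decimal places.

12.2478

With radius r and height h, πr²h = 1443 so h = 1443/(πr²), and S(r) = 2πr² + 2πrh = 2πr² + 2·1443/r.
S'(r) = 4πr − 2·1443/r² = 0 ⇒ r³ = 1443/(2π), so r ≈ 6.1239 and h = 2r ≈ 12.2478.
S''(r) = 4π + 4·1443/r³ > 0, so this is the minimum; S ≈ 706.9013.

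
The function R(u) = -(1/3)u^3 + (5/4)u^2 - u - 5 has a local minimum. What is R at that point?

Critical points: R'(u) = -u^2 + (5/2)u - 1 vanishes at u = 1/2, 2.
Since R''(u) = -2u + 5/2, we get R''(1/2) = 3/2 > 0 ⇒ local minimum; R''(2) = -3/2 < 0 ⇒ local maximum.
The local minimum is R(1/2) = -251/48.

-251/48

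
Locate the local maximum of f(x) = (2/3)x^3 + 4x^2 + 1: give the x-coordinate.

Critical points: f'(x) = 2x^2 + 8x vanishes at x = -4, 0.
Second-derivative test with f''(x) = 4x + 8: f''(-4) = -8 < 0 ⇒ local maximum; f''(0) = 8 > 0 ⇒ local minimum.
Thus f has its local maximum at x = -4, with value 67/3.

-4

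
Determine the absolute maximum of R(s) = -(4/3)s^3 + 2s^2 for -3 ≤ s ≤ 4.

54

The derivative is -4s^2 + 4s, which vanishes at s = 0 and s = 1.
Evaluating at the critical points and endpoints: R(-3) = 54; R(0) = 0; R(1) = 2/3; R(4) = -160/3.
Hence the absolute maximum is 54 at s = -3.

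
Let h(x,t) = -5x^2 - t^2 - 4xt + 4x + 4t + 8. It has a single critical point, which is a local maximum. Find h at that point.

16

∂h/∂x = -10x - 4t + 4 = 0 and ∂h/∂t = -4x - 2t + 4 = 0, so (x, t) = (-2, 6).
The Hessian has h_{xx} = -10, h_{tt} = -2, h_{xt} = -4, giving D = 4 > 0 with h_{xx} < 0, so the point is a local maximum.
h(-2, 6) = 16.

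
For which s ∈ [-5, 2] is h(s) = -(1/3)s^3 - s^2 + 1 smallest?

2

The derivative is -s^2 - 2s, which vanishes at s = -2 and s = 0.
Evaluating at the critical points and endpoints: h(-5) = 53/3,  h(-2) = -1/3,  h(0) = 1,  h(2) = -17/3.
Hence the absolute minimum is -17/3 at s = 2.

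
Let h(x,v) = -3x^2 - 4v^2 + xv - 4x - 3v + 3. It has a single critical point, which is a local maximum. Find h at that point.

244/47

∂h/∂x = -6x + v - 4 = 0 and ∂h/∂v = x - 8v - 3 = 0, so (x, v) = (-35/47, -22/47).
The Hessian has h_{xx} = -6, h_{vv} = -8, h_{xv} = 1, giving D = 47 > 0 with h_{xx} < 0, so the point is a local maximum.
h(-35/47, -22/47) = 244/47.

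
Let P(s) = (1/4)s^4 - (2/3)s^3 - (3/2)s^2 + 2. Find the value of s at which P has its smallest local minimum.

P'(s) = s^3 - 2s^2 - 3s. Setting P'(s) = 0 gives s ∈ {-1, 0, 3}.
Since P''(s) = 3s^2 - 4s - 3, we get P''(-1) = 4 > 0 ⇒ local minimum; P''(0) = -3 < 0 ⇒ local maximum; P''(3) = 12 > 0 ⇒ local minimum.
The smallest local minimum is P(3) = -37/4.

3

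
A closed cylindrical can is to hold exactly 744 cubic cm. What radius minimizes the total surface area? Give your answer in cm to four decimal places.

4.9106

With radius r and height h, πr²h = 744 so h = 744/(πr²), and S(r) = 2πr² + 2πrh = 2πr² + 2·744/r.
S'(r) = 4πr − 2·744/r² = 0 ⇒ r³ = 744/(2π), so r ≈ 4.9106 and h = 2r ≈ 9.8211.
S''(r) = 4π + 4·744/r³ > 0, so this is the minimum; S ≈ 454.5306.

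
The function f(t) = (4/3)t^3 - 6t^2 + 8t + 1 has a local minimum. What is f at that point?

11/3

f'(t) = 4t^2 - 12t + 8. Setting f'(t) = 0 gives t ∈ {1, 2}.
f''(t) = 8t - 12. f''(1) = -4 < 0 ⇒ local maximum; f''(2) = 4 > 0 ⇒ local minimum.
So the local minimum value is f(2) = 11/3.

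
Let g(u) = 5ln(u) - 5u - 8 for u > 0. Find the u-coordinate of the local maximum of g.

1

g'(u) = 5/u − 5 = 0 gives u = 1.
g''(u) = -5/u², which is negative for u > 0, so this is a local maximum.
g(1) = 5·ln(1) - 5 - 8 ≈ -13.0000.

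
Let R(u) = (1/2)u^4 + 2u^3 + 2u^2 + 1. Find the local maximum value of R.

3/2

Critical points: R'(u) = 2u^3 + 6u^2 + 4u vanishes at u = -2, -1, 0.
R''(u) = 6u^2 + 12u + 4. R''(-2) = 4 > 0 ⇒ local minimum; R''(-1) = -2 < 0 ⇒ local maximum; R''(0) = 4 > 0 ⇒ local minimum.
So the local maximum value is R(-1) = 3/2.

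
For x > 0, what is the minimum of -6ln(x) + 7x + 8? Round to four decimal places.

h'(x) = -6/x + 7 = 0 gives x = 6/7.
h''(x) = 6/x², which is positive for x > 0, so this is a local minimum.
h(6/7) = -6·ln(6/7) + 6 + 8 ≈ 14.9249.

14.9249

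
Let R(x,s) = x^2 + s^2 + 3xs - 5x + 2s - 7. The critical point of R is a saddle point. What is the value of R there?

24/5

∂R/∂x = 2x + 3s - 5 = 0 and ∂R/∂s = 3x + 2s + 2 = 0, so (x, s) = (-16/5, 19/5).
The Hessian has R_{xx} = 2, R_{ss} = 2, R_{xs} = 3, giving D = -5 < 0, so the point is a saddle point.
R(-16/5, 19/5) = 24/5.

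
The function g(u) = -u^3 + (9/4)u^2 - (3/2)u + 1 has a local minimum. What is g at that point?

Critical points: g'(u) = -3u^2 + (9/2)u - 3/2 vanishes at u = 1/2, 1.
g''(u) = -6u + 9/2. g''(1/2) = 3/2 > 0 ⇒ local minimum; g''(1) = -3/2 < 0 ⇒ local maximum.
The local minimum is g(1/2) = 11/16.

11/16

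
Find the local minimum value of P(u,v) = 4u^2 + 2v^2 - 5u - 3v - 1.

∂P/∂u = 8u - 5 = 0 and ∂P/∂v = 4v - 3 = 0, so (u, v) = (5/8, 3/4).
The Hessian has P_{uu} = 8, P_{vv} = 4, P_{uv} = 0, giving D = 32 > 0 with P_{uu} > 0, so the point is a local minimum.
P(5/8, 3/4) = -59/16.

-59/16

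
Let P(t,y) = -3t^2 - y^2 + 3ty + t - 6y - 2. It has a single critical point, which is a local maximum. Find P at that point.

∂P/∂t = -6t + 3y + 1 = 0 and ∂P/∂y = 3t - 2y - 6 = 0, so (t, y) = (-16/3, -11).
The Hessian has P_{tt} = -6, P_{yy} = -2, P_{ty} = 3, giving D = 3 > 0 with P_{tt} < 0, so the point is a local maximum.
P(-16/3, -11) = 85/3.

85/3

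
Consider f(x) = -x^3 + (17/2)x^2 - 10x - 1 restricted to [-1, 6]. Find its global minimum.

-113/27

f'(x) = -3x^2 + 17x - 10, which vanishes at x = 2/3 and x = 5.
Compare values at every candidate in [-1, 6]: f(-1) = 37/2,  f(2/3) = -113/27,  f(5) = 73/2,  f(6) = 29.
So the minimum is f(2/3) = -113/27.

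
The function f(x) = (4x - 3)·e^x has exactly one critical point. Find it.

-1/4

f'(x) = 4·e^x + (4x - 3)·1·e^x = (4x + 1)·e^x. Since e^x > 0, the only critical point is x = -1/4.
f''(-1/4) has the same sign as 4 > 0, so this is a local minimum.
f(-1/4) = (-4)·e^(-1/4) ≈ -3.1152.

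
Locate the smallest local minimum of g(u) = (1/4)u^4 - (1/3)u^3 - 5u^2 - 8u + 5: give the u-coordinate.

4

g'(u) = u^3 - u^2 - 10u - 8. Setting g'(u) = 0 gives u ∈ {-2, -1, 4}.
g''(u) = 3u^2 - 2u - 10. g''(-2) = 6 > 0 ⇒ local minimum; g''(-1) = -5 < 0 ⇒ local maximum; g''(4) = 30 > 0 ⇒ local minimum.
The smallest local minimum is g(4) = -193/3.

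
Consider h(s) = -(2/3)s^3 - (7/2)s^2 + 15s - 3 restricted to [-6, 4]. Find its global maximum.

75/8

The derivative is -2s^2 - 7s + 15, which vanishes at s = -5 and s = 3/2.
Compare values at every candidate in [-6, 4]: h(-6) = -75, h(-5) = -493/6, h(3/2) = 75/8, h(4) = -125/3.
The maximum over the interval is 75/8, attained at s = 3/2.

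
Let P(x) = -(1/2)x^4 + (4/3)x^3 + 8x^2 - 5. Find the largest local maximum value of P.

241/3

P'(x) = -2x^3 + 4x^2 + 16x = 0 at x = -2, 0, 4.
P''(x) = -6x^2 + 8x + 16. P''(-2) = -24 < 0 ⇒ local maximum; P''(0) = 16 > 0 ⇒ local minimum; P''(4) = -48 < 0 ⇒ local maximum.
Thus P has its largest local maximum at x = 4, with value 241/3.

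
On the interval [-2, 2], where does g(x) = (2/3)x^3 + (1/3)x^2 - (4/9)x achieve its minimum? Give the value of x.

The derivative is 2x^2 + (2/3)x - 4/9, which vanishes at x = -2/3 and x = 1/3.
Evaluating at the critical points and endpoints: g(-2) = -28/9, g(-2/3) = 20/81, g(1/3) = -7/81, g(2) = 52/9.
So the minimum is g(-2) = -28/9.

-2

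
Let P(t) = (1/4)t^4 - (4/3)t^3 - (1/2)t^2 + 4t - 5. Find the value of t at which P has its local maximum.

1

Critical points: P'(t) = t^3 - 4t^2 - t + 4 vanishes at t = -1, 1, 4.
Second-derivative test with P''(t) = 3t^2 - 8t - 1: P''(-1) = 10 > 0 ⇒ local minimum; P''(1) = -6 < 0 ⇒ local maximum; P''(4) = 15 > 0 ⇒ local minimum.
So the local maximum value is P(1) = -31/12.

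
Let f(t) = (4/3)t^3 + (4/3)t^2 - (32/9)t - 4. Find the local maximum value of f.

f'(t) = 4t^2 + (8/3)t - 32/9 = 0 at t = -4/3, 2/3.
Second-derivative test with f''(t) = 8t + 8/3: f''(-4/3) = -8 < 0 ⇒ local maximum; f''(2/3) = 8 > 0 ⇒ local minimum.
Thus f has its local maximum at t = -4/3, with value -4/81.

-4/81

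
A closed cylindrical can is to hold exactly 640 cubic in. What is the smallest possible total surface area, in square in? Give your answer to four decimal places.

411.1193

With radius r and height h, πr²h = 640 so h = 640/(πr²), and S(r) = 2πr² + 2πrh = 2πr² + 2·640/r.
S'(r) = 4πr − 2·640/r² = 0 ⇒ r³ = 640/(2π), so r ≈ 4.6702 and h = 2r ≈ 9.3404.
S''(r) = 4π + 4·640/r³ > 0, so this is the minimum; S ≈ 411.1193.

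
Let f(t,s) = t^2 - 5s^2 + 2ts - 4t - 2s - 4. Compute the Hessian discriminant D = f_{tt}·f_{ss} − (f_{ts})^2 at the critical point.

-24

∂f/∂t = 2t + 2s - 4 = 0 and ∂f/∂s = 2t - 10s - 2 = 0, so (t, s) = (11/6, 1/6).
The Hessian has f_{tt} = 2, f_{ss} = -10, f_{ts} = 2, giving D = -24 < 0, so the point is a saddle point.
D = (2)·(-10) − (2)^2 = -24.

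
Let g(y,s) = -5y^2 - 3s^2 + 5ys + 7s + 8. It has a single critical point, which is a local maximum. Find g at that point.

15

∂g/∂y = -10y + 5s = 0 and ∂g/∂s = 5y - 6s + 7 = 0, so (y, s) = (1, 2).
The Hessian has g_{yy} = -10, g_{ss} = -6, g_{ys} = 5, giving D = 35 > 0 with g_{yy} < 0, so the point is a local maximum.
g(1, 2) = 15.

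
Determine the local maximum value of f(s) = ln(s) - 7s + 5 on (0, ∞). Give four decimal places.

f'(s) = 1/s − 7 = 0 gives s = 1/7.
f''(s) = -1/s², which is negative for s > 0, so this is a local maximum.
f(1/7) = 1·ln(1/7) - 1 + 5 ≈ 2.0541.

2.0541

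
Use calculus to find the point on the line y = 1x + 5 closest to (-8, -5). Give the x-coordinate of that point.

-9

Minimize D(x)^2 = (x + 8)^2 + (x + 10)^2.
d/dx[D^2] = 2(x + 8) + 2·1·(x + 10) = 0 ⇒ x = -9.
Then y = -4 and the distance is √(2) ≈ 1.4142.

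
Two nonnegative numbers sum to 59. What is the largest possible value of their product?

With x + y = 59, the product is P(x) = x(59 − x).
P'(x) = 59 − 2x = 0 gives x = 59/2; P'' = −2 < 0, so this is the maximum.
P = 59/2·59/2 = 3481/4.

3481/4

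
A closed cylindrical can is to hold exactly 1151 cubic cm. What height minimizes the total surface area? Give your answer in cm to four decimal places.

With radius r and height h, πr²h = 1151 so h = 1151/(πr²), and S(r) = 2πr² + 2πrh = 2πr² + 2·1151/r.
S'(r) = 4πr − 2·1151/r² = 0 ⇒ r³ = 1151/(2π), so r ≈ 5.6793 and h = 2r ≈ 11.3587.
S''(r) = 4π + 4·1151/r³ > 0, so this is the minimum; S ≈ 607.9923.

11.3587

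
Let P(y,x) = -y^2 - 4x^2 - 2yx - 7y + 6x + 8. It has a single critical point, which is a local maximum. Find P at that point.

103/3

∂P/∂y = -2y - 2x - 7 = 0 and ∂P/∂x = -2y - 8x + 6 = 0, so (y, x) = (-17/3, 13/6).
The Hessian has P_{yy} = -2, P_{xx} = -8, P_{yx} = -2, giving D = 12 > 0 with P_{yy} < 0, so the point is a local maximum.
P(-17/3, 13/6) = 103/3.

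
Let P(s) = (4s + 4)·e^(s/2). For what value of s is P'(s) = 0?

-3

P'(s) = 4·e^(s/2) + (4s + 4)·(1/2)·e^(s/2) = (2s + 6)·e^(s/2). Since e^(s/2) > 0, the only critical point is s = -3.
P''(-3) has the same sign as 2 > 0, so this is a local minimum.
P(-3) = (-8)·e^(-3/2) ≈ -1.7850.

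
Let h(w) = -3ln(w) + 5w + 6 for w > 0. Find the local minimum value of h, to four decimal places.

h'(w) = -3/w + 5 = 0 gives w = 3/5.
h''(w) = 3/w², which is positive for w > 0, so this is a local minimum.
h(3/5) = -3·ln(3/5) + 3 + 6 ≈ 10.5325.

10.5325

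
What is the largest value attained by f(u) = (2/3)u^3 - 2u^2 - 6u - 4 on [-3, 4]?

-2/3

f'(u) = 2u^2 - 4u - 6, which vanishes at u = -1 and u = 3.
Compare values at every candidate in [-3, 4]: f(-3) = -22; f(-1) = -2/3; f(3) = -22; f(4) = -52/3.
So the maximum is f(-1) = -2/3.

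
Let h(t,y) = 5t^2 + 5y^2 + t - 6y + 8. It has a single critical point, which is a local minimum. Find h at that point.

∂h/∂t = 10t + 1 = 0 and ∂h/∂y = 10y - 6 = 0, so (t, y) = (-1/10, 3/5).
The Hessian has h_{tt} = 10, h_{yy} = 10, h_{ty} = 0, giving D = 100 > 0 with h_{tt} > 0, so the point is a local minimum.
h(-1/10, 3/5) = 123/20.

123/20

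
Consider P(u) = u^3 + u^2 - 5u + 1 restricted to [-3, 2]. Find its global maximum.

202/27

The derivative is 3u^2 + 2u - 5, which vanishes at u = -5/3 and u = 1.
Candidates: P(-3) = -2; P(-5/3) = 202/27; P(1) = -2; P(2) = 3.
Hence the absolute maximum is 202/27 at u = -5/3.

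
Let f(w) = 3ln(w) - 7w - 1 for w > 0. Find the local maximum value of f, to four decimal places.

-6.5419

f'(w) = 3/w − 7 = 0 gives w = 3/7.
f''(w) = -3/w², which is negative for w > 0, so this is a local maximum.
f(3/7) = 3·ln(3/7) - 3 - 1 ≈ -6.5419.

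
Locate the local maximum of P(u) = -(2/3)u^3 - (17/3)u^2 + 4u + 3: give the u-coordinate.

Critical points: P'(u) = -2u^2 - (34/3)u + 4 vanishes at u = -6, 1/3.
Second-derivative test with P''(u) = -4u - 34/3: P''(-6) = 38/3 > 0 ⇒ local minimum; P''(1/3) = -38/3 < 0 ⇒ local maximum.
The local maximum is P(1/3) = 298/81.

1/3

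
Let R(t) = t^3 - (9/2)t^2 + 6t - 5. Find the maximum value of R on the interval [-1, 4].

The derivative is 3t^2 - 9t + 6, which vanishes at t = 1 and t = 2.
Evaluating at the critical points and endpoints: R(-1) = -33/2; R(1) = -5/2; R(2) = -3; R(4) = 11.
Hence the absolute maximum is 11 at t = 4.

11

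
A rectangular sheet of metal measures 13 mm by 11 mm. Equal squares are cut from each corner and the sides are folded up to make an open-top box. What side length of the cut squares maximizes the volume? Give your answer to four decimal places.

1.9793

With cut size x, the volume is V(x) = x(13 − 2x)(11 − 2x) for 0 < x < 5.5.
V'(x) = 12x^2 − 96x + 143. Setting V'(x) = 0 gives x ≈ 1.9793 (the root in (0, 5.5)).
V''(x) = 24x − 96 is negative there, so this is the maximum; V ≈ 126.0104.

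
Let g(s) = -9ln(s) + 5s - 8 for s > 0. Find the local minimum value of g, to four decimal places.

g'(s) = -9/s + 5 = 0 gives s = 9/5.
g''(s) = 9/s², which is positive for s > 0, so this is a local minimum.
g(9/5) = -9·ln(9/5) + 9 - 8 ≈ -4.2901.

-4.2901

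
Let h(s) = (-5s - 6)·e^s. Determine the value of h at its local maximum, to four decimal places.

By the product rule, h'(s) = (-5s - 11)·e^s. Since e^s > 0, the only critical point is s = -11/5.
h''(-11/5) has the same sign as -5 < 0, so this is a local maximum.
h(-11/5) = (5)·e^(-11/5) ≈ 0.5540.

0.5540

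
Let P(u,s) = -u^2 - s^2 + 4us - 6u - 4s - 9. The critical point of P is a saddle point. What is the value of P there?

∂P/∂u = -2u + 4s - 6 = 0 and ∂P/∂s = 4u - 2s - 4 = 0, so (u, s) = (7/3, 8/3).
The Hessian has P_{uu} = -2, P_{ss} = -2, P_{us} = 4, giving D = -12 < 0, so the point is a saddle point.
P(7/3, 8/3) = -64/3.

-64/3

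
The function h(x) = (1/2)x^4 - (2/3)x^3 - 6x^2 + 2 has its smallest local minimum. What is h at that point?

-59/2

h'(x) = 2x^3 - 2x^2 - 12x = 0 at x = -2, 0, 3.
Second-derivative test with h''(x) = 6x^2 - 4x - 12: h''(-2) = 20 > 0 ⇒ local minimum; h''(0) = -12 < 0 ⇒ local maximum; h''(3) = 30 > 0 ⇒ local minimum.
Thus h has its smallest local minimum at x = 3, with value -59/2.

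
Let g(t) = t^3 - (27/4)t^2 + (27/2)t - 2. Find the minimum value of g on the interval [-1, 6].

-93/4

g'(t) = 3t^2 - (27/2)t + 27/2, which vanishes at t = 3/2 and t = 3.
Candidates: g(-1) = -93/4; g(3/2) = 103/16; g(3) = 19/4; g(6) = 52.
Hence the absolute minimum is -93/4 at t = -1.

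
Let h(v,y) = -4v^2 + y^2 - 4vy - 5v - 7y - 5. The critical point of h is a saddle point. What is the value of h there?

∂h/∂v = -8v - 4y - 5 = 0 and ∂h/∂y = -4v + 2y - 7 = 0, so (v, y) = (-19/16, 9/8).
The Hessian has h_{vv} = -8, h_{yy} = 2, h_{vy} = -4, giving D = -32 < 0, so the point is a saddle point.
h(-19/16, 9/8) = -191/32.

-191/32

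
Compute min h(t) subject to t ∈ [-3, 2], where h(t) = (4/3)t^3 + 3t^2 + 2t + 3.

-12

The derivative is 4t^2 + 6t + 2, which vanishes at t = -1 and t = -1/2.
Evaluating at the critical points and endpoints: h(-3) = -12,  h(-1) = 8/3,  h(-1/2) = 31/12,  h(2) = 89/3.
So the minimum is h(-3) = -12.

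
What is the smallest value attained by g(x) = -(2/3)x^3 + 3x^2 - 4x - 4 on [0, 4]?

-44/3

Differentiating, g'(x) = -2x^2 + 6x - 4; which vanishes at x = 1 and x = 2.
Compare values at every candidate in [0, 4]: g(0) = -4, g(1) = -17/3, g(2) = -16/3, g(4) = -44/3.
Hence the absolute minimum is -44/3 at x = 4.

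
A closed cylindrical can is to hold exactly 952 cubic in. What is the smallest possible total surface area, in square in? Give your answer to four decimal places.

535.7216

With radius r and height h, πr²h = 952 so h = 952/(πr²), and S(r) = 2πr² + 2πrh = 2πr² + 2·952/r.
S'(r) = 4πr − 2·952/r² = 0 ⇒ r³ = 952/(2π), so r ≈ 5.3311 and h = 2r ≈ 10.6623.
S''(r) = 4π + 4·952/r³ > 0, so this is the minimum; S ≈ 535.7216.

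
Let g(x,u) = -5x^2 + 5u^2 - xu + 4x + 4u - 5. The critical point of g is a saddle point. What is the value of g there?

∂g/∂x = -10x - u + 4 = 0 and ∂g/∂u = -x + 10u + 4 = 0, so (x, u) = (44/101, -36/101).
The Hessian has g_{xx} = -10, g_{uu} = 10, g_{xu} = -1, giving D = -101 < 0, so the point is a saddle point.
g(44/101, -36/101) = -489/101.

-489/101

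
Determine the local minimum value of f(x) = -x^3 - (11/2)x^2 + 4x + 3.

-37

f'(x) = -3x^2 - 11x + 4. Setting f'(x) = 0 gives x ∈ {-4, 1/3}.
f''(x) = -6x - 11. f''(-4) = 13 > 0 ⇒ local minimum; f''(1/3) = -13 < 0 ⇒ local maximum.
So the local minimum value is f(-4) = -37.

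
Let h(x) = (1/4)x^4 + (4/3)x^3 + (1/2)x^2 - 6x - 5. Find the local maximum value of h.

7/3

h'(x) = x^3 + 4x^2 + x - 6. Setting h'(x) = 0 gives x ∈ {-3, -2, 1}.
Second-derivative test with h''(x) = 3x^2 + 8x + 1: h''(-3) = 4 > 0 ⇒ local minimum; h''(-2) = -3 < 0 ⇒ local maximum; h''(1) = 12 > 0 ⇒ local minimum.
Thus h has its local maximum at x = -2, with value 7/3.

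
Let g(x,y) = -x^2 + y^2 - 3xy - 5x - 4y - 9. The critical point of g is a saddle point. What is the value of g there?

∂g/∂x = -2x - 3y - 5 = 0 and ∂g/∂y = -3x + 2y - 4 = 0, so (x, y) = (-22/13, -7/13).
The Hessian has g_{xx} = -2, g_{yy} = 2, g_{xy} = -3, giving D = -13 < 0, so the point is a saddle point.
g(-22/13, -7/13) = -48/13.

-48/13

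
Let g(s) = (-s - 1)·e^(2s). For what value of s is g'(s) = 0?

g'(s) = (-1)·e^(2s) + (-s - 1)·2·e^(2s) = (-2s - 3)·e^(2s). Since e^(2s) > 0, the only critical point is s = -3/2.
g''(-3/2) has the same sign as -2 < 0, so this is a local maximum.
g(-3/2) = (1/2)·e^(-3) ≈ 0.0249.

-3/2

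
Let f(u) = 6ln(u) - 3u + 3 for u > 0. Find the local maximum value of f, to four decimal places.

f'(u) = 6/u − 3 = 0 gives u = 2.
f''(u) = -6/u², which is negative for u > 0, so this is a local maximum.
f(2) = 6·ln(2) - 6 + 3 ≈ 1.1589.

1.1589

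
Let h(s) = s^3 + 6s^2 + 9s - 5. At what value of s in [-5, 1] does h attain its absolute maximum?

The derivative is 3s^2 + 12s + 9, which vanishes at s = -3 and s = -1.
Candidates: h(-5) = -25,  h(-3) = -5,  h(-1) = -9,  h(1) = 11.
Hence the absolute maximum is 11 at s = 1.

1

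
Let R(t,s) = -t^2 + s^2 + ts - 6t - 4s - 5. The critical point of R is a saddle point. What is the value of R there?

-29/5

∂R/∂t = -2t + s - 6 = 0 and ∂R/∂s = t + 2s - 4 = 0, so (t, s) = (-8/5, 14/5).
The Hessian has R_{tt} = -2, R_{ss} = 2, R_{ts} = 1, giving D = -5 < 0, so the point is a saddle point.
R(-8/5, 14/5) = -29/5.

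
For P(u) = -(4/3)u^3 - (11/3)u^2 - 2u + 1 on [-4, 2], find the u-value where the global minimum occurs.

2

The derivative is -4u^2 - (22/3)u - 2, which vanishes at u = -3/2 and u = -1/3.
Compare values at every candidate in [-4, 2]: P(-4) = 107/3,  P(-3/2) = 1/4,  P(-1/3) = 106/81,  P(2) = -85/3.
Hence the absolute minimum is -85/3 at u = 2.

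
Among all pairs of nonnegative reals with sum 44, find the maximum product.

With x + y = 44, the product is P(x) = x(44 − x).
P'(x) = 44 − 2x = 0 gives x = 22; P'' = −2 < 0, so this is the maximum.
P = 22·22 = 484.

484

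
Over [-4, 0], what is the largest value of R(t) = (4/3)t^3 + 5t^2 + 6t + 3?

3

Differentiating, R'(t) = 4t^2 + 10t + 6; which vanishes at t = -3/2 and t = -1.
Evaluating at the critical points and endpoints: R(-4) = -79/3; R(-3/2) = 3/4; R(-1) = 2/3; R(0) = 3.
Hence the absolute maximum is 3 at t = 0.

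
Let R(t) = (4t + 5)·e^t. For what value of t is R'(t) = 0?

-9/4

By the product rule, R'(t) = (4t + 9)·e^t. Since e^t > 0, the only critical point is t = -9/4.
R''(-9/4) has the same sign as 4 > 0, so this is a local minimum.
R(-9/4) = (-4)·e^(-9/4) ≈ -0.4216.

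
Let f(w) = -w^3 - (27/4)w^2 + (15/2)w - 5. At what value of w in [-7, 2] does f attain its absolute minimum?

The derivative is -3w^2 - (27/2)w + 15/2, which vanishes at w = -5 and w = 1/2.
Compare values at every candidate in [-7, 2]: f(-7) = -181/4; f(-5) = -345/4; f(1/2) = -49/16; f(2) = -25.
So the minimum is f(-5) = -345/4.

-5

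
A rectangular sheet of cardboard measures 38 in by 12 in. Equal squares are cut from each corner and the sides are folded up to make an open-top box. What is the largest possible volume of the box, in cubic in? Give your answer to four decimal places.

580.9769

With cut size x, the volume is V(x) = x(38 − 2x)(12 − 2x) for 0 < x < 6.
V'(x) = 12x^2 − 200x + 456. Setting V'(x) = 0 gives x ≈ 2.7258 (the root in (0, 6)).
V''(x) = 24x − 200 is negative there, so this is the maximum; V ≈ 580.9769.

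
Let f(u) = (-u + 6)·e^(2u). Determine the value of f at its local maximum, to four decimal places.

Differentiating with the product rule gives f'(u) = (-2u + 11)·e^(2u). Since e^(2u) > 0, the only critical point is u = 11/2.
f''(11/2) has the same sign as -2 < 0, so this is a local maximum.
f(11/2) = (1/2)·e^(11) ≈ 29937.0709.

29937.0709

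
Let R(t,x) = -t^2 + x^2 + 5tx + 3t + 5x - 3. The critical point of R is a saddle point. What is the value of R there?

∂R/∂t = -2t + 5x + 3 = 0 and ∂R/∂x = 5t + 2x + 5 = 0, so (t, x) = (-19/29, -25/29).
The Hessian has R_{tt} = -2, R_{xx} = 2, R_{tx} = 5, giving D = -29 < 0, so the point is a saddle point.
R(-19/29, -25/29) = -178/29.

-178/29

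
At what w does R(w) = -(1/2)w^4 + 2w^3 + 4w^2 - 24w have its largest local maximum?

-2

R'(w) = -2w^3 + 6w^2 + 8w - 24. Setting R'(w) = 0 gives w ∈ {-2, 2, 3}.
R''(w) = -6w^2 + 12w + 8. R''(-2) = -40 < 0 ⇒ local maximum; R''(2) = 8 > 0 ⇒ local minimum; R''(3) = -10 < 0 ⇒ local maximum.
Thus R has its largest local maximum at w = -2, with value 40.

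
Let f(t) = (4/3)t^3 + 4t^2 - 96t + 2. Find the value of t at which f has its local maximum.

Critical points: f'(t) = 4t^2 + 8t - 96 vanishes at t = -6, 4.
f''(t) = 8t + 8. f''(-6) = -40 < 0 ⇒ local maximum; f''(4) = 40 > 0 ⇒ local minimum.
So the local maximum value is f(-6) = 434.

-6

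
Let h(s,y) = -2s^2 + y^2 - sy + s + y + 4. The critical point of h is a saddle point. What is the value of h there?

∂h/∂s = -4s - y + 1 = 0 and ∂h/∂y = -s + 2y + 1 = 0, so (s, y) = (1/3, -1/3).
The Hessian has h_{ss} = -4, h_{yy} = 2, h_{sy} = -1, giving D = -9 < 0, so the point is a saddle point.
h(1/3, -1/3) = 4.

4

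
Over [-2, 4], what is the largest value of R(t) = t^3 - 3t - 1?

R'(t) = 3t^2 - 3, which vanishes at t = -1 and t = 1.
Evaluating at the critical points and endpoints: R(-2) = -3; R(-1) = 1; R(1) = -3; R(4) = 51.
Hence the absolute maximum is 51 at t = 4.

51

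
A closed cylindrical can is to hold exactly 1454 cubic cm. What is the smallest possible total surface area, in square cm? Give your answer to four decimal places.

710.4892

With radius r and height h, πr²h = 1454 so h = 1454/(πr²), and S(r) = 2πr² + 2πrh = 2πr² + 2·1454/r.
S'(r) = 4πr − 2·1454/r² = 0 ⇒ r³ = 1454/(2π), so r ≈ 6.1394 and h = 2r ≈ 12.2789.
S''(r) = 4π + 4·1454/r³ > 0, so this is the minimum; S ≈ 710.4892.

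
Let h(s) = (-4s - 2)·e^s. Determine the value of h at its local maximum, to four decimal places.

0.8925

Differentiating with the product rule gives h'(s) = (-4s - 6)·e^s. Since e^s > 0, the only critical point is s = -3/2.
h''(-3/2) has the same sign as -4 < 0, so this is a local maximum.
h(-3/2) = (4)·e^(-3/2) ≈ 0.8925.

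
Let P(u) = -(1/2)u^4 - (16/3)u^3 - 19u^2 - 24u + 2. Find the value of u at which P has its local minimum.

Critical points: P'(u) = -2u^3 - 16u^2 - 38u - 24 vanishes at u = -4, -3, -1.
P''(u) = -6u^2 - 32u - 38. P''(-4) = -6 < 0 ⇒ local maximum; P''(-3) = 4 > 0 ⇒ local minimum; P''(-1) = -12 < 0 ⇒ local maximum.
The local minimum is P(-3) = 13/2.

-3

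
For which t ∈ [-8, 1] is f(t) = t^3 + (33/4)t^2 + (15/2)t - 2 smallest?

-8

Differentiating, f'(t) = 3t^2 + (33/2)t + 15/2; which vanishes at t = -5 and t = -1/2.
Evaluating at the critical points and endpoints: f(-8) = -46,  f(-5) = 167/4,  f(-1/2) = -61/16,  f(1) = 59/4.
So the minimum is f(-8) = -46.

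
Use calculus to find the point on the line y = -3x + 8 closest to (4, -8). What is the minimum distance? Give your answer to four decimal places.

1.2649

Minimize D(x)^2 = (x - 4)^2 + (-3x + 16)^2.
d/dx[D^2] = 2(x - 4) + 2·(-3)·(-3x + 16) = 0 ⇒ x = 26/5.
Then y = -38/5 and the distance is √(8/5) ≈ 1.2649.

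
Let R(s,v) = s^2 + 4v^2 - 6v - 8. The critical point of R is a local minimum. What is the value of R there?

-41/4

∂R/∂s = 2s = 0 and ∂R/∂v = 8v - 6 = 0, so (s, v) = (0, 3/4).
The Hessian has R_{ss} = 2, R_{vv} = 8, R_{sv} = 0, giving D = 16 > 0 with R_{ss} > 0, so the point is a local minimum.
R(0, 3/4) = -41/4.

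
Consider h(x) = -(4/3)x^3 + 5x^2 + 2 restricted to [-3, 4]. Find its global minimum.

Differentiating, h'(x) = -4x^2 + 10x; which vanishes at x = 0 and x = 5/2.
Candidates: h(-3) = 83, h(0) = 2, h(5/2) = 149/12, h(4) = -10/3.
So the minimum is h(4) = -10/3.

-10/3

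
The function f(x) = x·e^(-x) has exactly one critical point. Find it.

1

f'(x) = 1·e^(-x) + (x)·(-1)·e^(-x) = (-x + 1)·e^(-x). Since e^(-x) > 0, the only critical point is x = 1.
f''(1) has the same sign as -1 < 0, so this is a local maximum.
f(1) = (1)·e^(-1) ≈ 0.3679.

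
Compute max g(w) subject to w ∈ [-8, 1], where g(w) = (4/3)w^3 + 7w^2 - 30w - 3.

466/3

g'(w) = 4w^2 + 14w - 30, whose only zero in [-8, 1] is w = -5.
Evaluating at the critical points and endpoints: g(-8) = 7/3,  g(-5) = 466/3,  g(1) = -74/3.
So the maximum is g(-5) = 466/3.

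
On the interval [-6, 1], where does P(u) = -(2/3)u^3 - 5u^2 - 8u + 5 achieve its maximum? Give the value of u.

Differentiating, P'(u) = -2u^2 - 10u - 8; which vanishes at u = -4 and u = -1.
Compare values at every candidate in [-6, 1]: P(-6) = 17; P(-4) = -1/3; P(-1) = 26/3; P(1) = -26/3.
So the maximum is P(-6) = 17.

-6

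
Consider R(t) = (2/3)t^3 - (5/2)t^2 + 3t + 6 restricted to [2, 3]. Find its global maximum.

21/2

Differentiating, R'(t) = 2t^2 - 5t + 3; which has no zeros in [2, 3].
Candidates: R(2) = 22/3; R(3) = 21/2.
The maximum over the interval is 21/2, attained at t = 3.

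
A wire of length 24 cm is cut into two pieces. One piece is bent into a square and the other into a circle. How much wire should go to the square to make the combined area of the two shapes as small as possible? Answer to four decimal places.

13.4424

Let x be the length used for the square. Square side x/4; circle radius (24−x)/(2π).
A(x) = (x/4)² + π·((24−x)/(2π))² = x²/16 + (24−x)²/(4π) for 0 ≤ x ≤ 24. A'(x) = x/8 − (24−x)/(2π) = 0 gives x = 4·24/(π+4) ≈ 13.4424.
A'' = 1/8 + 1/(2π) > 0, so this gives the minimum combined area; x ≈ 13.4424 cm to the square.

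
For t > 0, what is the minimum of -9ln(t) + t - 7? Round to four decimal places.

-17.7750

R'(t) = -9/t + 1 = 0 gives t = 9.
R''(t) = 9/t², which is positive for t > 0, so this is a local minimum.
R(9) = -9·ln(9) + 9 - 7 ≈ -17.7750.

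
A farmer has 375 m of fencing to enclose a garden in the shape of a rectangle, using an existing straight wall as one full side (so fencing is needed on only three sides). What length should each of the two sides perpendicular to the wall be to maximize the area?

375/4

Let the sides perpendicular to the wall have length x and the parallel side y, so 2x + y = 375 and the area is A = xy = x(375 − 2x).
A'(x) = 375 − 4x = 0 gives x = 375/4, and A''(x) = −4 < 0 confirms a maximum.
Then y = 375 − 2·375/4 = 375/2 and A = 140625/8.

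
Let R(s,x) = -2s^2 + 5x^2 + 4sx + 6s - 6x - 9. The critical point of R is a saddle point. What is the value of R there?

∂R/∂s = -4s + 4x + 6 = 0 and ∂R/∂x = 4s + 10x - 6 = 0, so (s, x) = (3/2, 0).
The Hessian has R_{ss} = -4, R_{xx} = 10, R_{sx} = 4, giving D = -56 < 0, so the point is a saddle point.
R(3/2, 0) = -9/2.

-9/2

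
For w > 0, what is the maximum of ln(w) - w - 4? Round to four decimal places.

f'(w) = 1/w − 1 = 0 gives w = 1.
f''(w) = -1/w², which is negative for w > 0, so this is a local maximum.
f(1) = 1·ln(1) - 1 - 4 ≈ -5.0000.

-5.0000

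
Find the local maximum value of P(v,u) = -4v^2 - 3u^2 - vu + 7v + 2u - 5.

-86/47

∂P/∂v = -8v - u + 7 = 0 and ∂P/∂u = -v - 6u + 2 = 0, so (v, u) = (40/47, 9/47).
The Hessian has P_{vv} = -8, P_{uu} = -6, P_{vu} = -1, giving D = 47 > 0 with P_{vv} < 0, so the point is a local maximum.
P(40/47, 9/47) = -86/47.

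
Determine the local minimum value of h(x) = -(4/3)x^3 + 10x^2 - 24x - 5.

-71/3

h'(x) = -4x^2 + 20x - 24. Setting h'(x) = 0 gives x ∈ {2, 3}.
h''(x) = -8x + 20. h''(2) = 4 > 0 ⇒ local minimum; h''(3) = -4 < 0 ⇒ local maximum.
So the local minimum value is h(2) = -71/3.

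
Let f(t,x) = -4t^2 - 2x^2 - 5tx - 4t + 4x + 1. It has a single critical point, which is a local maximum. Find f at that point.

∂f/∂t = -8t - 5x - 4 = 0 and ∂f/∂x = -5t - 4x + 4 = 0, so (t, x) = (-36/7, 52/7).
The Hessian has f_{tt} = -8, f_{xx} = -4, f_{tx} = -5, giving D = 7 > 0 with f_{tt} < 0, so the point is a local maximum.
f(-36/7, 52/7) = 183/7.

183/7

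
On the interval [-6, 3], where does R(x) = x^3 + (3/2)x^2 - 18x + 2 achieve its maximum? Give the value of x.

-3

Differentiating, R'(x) = 3x^2 + 3x - 18; which vanishes at x = -3 and x = 2.
Evaluating at the critical points and endpoints: R(-6) = -52; R(-3) = 85/2; R(2) = -20; R(3) = -23/2.
The maximum over the interval is 85/2, attained at x = -3.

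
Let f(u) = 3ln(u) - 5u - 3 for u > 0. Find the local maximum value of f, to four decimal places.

f'(u) = 3/u − 5 = 0 gives u = 3/5.
f''(u) = -3/u², which is negative for u > 0, so this is a local maximum.
f(3/5) = 3·ln(3/5) - 3 - 3 ≈ -7.5325.

-7.5325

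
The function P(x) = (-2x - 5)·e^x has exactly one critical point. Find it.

-7/2

Differentiating with the product rule gives P'(x) = (-2x - 7)·e^x. Since e^x > 0, the only critical point is x = -7/2.
P''(-7/2) has the same sign as -2 < 0, so this is a local maximum.
P(-7/2) = (2)·e^(-7/2) ≈ 0.0604.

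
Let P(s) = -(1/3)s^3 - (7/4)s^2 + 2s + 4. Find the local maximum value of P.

P'(s) = -s^2 - (7/2)s + 2 = 0 at s = -4, 1/2.
Second-derivative test with P''(s) = -2s - 7/2: P''(-4) = 9/2 > 0 ⇒ local minimum; P''(1/2) = -9/2 < 0 ⇒ local maximum.
The local maximum is P(1/2) = 217/48.

217/48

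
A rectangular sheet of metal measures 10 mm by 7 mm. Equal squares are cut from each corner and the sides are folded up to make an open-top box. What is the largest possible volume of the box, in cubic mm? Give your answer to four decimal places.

42.3766

With cut size x, the volume is V(x) = x(10 − 2x)(7 − 2x) for 0 < x < 3.5.
V'(x) = 12x^2 − 68x + 70. Setting V'(x) = 0 gives x ≈ 1.3520 (the root in (0, 3.5)).
V''(x) = 24x − 68 is negative there, so this is the maximum; V ≈ 42.3766.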